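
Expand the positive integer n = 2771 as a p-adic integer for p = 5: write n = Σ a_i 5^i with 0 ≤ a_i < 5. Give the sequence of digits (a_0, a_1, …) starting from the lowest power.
(a_0, a_1, …) = (1, 4, 0, 2, 4)

Repeated division by 5 gives the digits low-to-high: 2771 = 1 + 4·5^1 + 2·5^3 + 4·5^4. Digit sequence: (1, 4, 0, 2, 4).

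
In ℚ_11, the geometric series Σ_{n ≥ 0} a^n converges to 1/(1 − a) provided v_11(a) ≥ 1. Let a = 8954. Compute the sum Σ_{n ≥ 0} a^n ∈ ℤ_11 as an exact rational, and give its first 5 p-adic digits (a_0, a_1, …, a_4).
Σ a^n = 1/(1 − a) = -1/8953;  first 5 digits = (1, 0, 8, 6, 9)

v_11(a) = 2 ≥ 1, so the series converges in ℤ_11 to 1/(1 − a) = 1/(1 − 8954) = -1/8953. Expand this rational in ℤ_11: compute digits iteratively via d_i = x_i mod 11, x_{i+1} = (x_i − d_i)/11. The first 5 digits are (1, 0, 8, 6, 9).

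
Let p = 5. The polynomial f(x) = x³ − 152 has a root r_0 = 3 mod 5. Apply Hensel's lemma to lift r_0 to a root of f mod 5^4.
r_3 = 378 (mod 625)

Hensel: r_{i+1} = r_i − f(r_i)/f′(r_i) mod 5^{i+2}, where f′(x) = 3x². Iterate:
  r_0 = 3 (mod 5)
  r_1 = 3 (mod 25)
  r_2 = 3 (mod 125)
  r_3 = 378 (mod 625)
Final: r = 378 with f(r) ≡ 0 mod 5^4.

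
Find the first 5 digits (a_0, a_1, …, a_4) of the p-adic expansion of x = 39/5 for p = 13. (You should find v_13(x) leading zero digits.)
(a_0, …, a_4) = (0, 11, 7, 2, 5)

v_13(39/5) = 1, so a_0 = ... = a_0 = 0. Factor out: x = 13^1 · u with u = 3/5 a unit in ℤ_13. Expand u iteratively via a_{v+i} = u_i mod 13, u_{i+1} = (u_i − a_{v+i})/13:
  u_0 = 3/5;  a_1 = 11;  u_1 = (u_0 − 11)/13 = -4/5
  u_1 = -4/5;  a_2 = 7;  u_2 = (u_1 − 7)/13 = -3/5
  u_2 = -3/5;  a_3 = 2;  u_3 = (u_2 − 2)/13 = -1/5
  u_3 = -1/5;  a_4 = 5;  u_4 = (u_3 − 5)/13 = -2/5
Digits: (0, 11, 7, 2, 5).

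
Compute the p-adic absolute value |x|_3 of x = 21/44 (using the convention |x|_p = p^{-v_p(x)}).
|21/44|_3 = 1/3

Step 1 — compute v_3(x) by factoring powers of 3 out of the numerator and denominator: v_3(21/44) = 1. Step 2 — apply |x|_p = p^{-v_p(x)} = 3^{-1} = 1/3.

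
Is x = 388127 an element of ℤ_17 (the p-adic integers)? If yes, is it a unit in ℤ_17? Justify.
x ∈ ℤ_17 but not a unit; v_17(x) = 3 > 0

ℤ_17 = {x ∈ ℚ_17 : v_17(x) ≥ 0} and ℤ_17^× = {x ∈ ℤ_17 : v_17(x) = 0}. Here v_17(388127) = v_17(num) − v_17(den) = 3; compare against these criteria.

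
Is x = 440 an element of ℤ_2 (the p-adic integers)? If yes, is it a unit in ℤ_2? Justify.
x ∈ ℤ_2 but not a unit; v_2(x) = 3 > 0

ℤ_2 = {x ∈ ℚ_2 : v_2(x) ≥ 0} and ℤ_2^× = {x ∈ ℤ_2 : v_2(x) = 0}. Here v_2(440) = v_2(num) − v_2(den) = 3; compare against these criteria.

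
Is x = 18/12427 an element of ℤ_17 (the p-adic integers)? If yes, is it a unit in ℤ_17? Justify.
x ∉ ℤ_17 (v_17(x) = -2 < 0)

ℤ_17 = {x ∈ ℚ_17 : v_17(x) ≥ 0} and ℤ_17^× = {x ∈ ℤ_17 : v_17(x) = 0}. Here v_17(18/12427) = v_17(num) − v_17(den) = -2; compare against these criteria.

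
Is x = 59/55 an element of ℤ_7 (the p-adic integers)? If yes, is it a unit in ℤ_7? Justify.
x ∈ ℤ_7^× (unit); v_7(x) = 0

ℤ_7 = {x ∈ ℚ_7 : v_7(x) ≥ 0} and ℤ_7^× = {x ∈ ℤ_7 : v_7(x) = 0}. Here v_7(59/55) = v_7(num) − v_7(den) = 0; compare against these criteria.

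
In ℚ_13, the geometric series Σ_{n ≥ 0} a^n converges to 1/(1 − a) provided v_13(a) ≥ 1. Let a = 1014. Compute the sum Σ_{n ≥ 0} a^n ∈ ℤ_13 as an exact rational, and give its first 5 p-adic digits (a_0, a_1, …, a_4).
Σ a^n = 1/(1 − a) = -1/1013;  first 5 digits = (1, 0, 6, 0, 10)

v_13(a) = 2 ≥ 1, so the series converges in ℤ_13 to 1/(1 − a) = 1/(1 − 1014) = -1/1013. Expand this rational in ℤ_13: compute digits iteratively via d_i = x_i mod 13, x_{i+1} = (x_i − d_i)/13. The first 5 digits are (1, 0, 6, 0, 10).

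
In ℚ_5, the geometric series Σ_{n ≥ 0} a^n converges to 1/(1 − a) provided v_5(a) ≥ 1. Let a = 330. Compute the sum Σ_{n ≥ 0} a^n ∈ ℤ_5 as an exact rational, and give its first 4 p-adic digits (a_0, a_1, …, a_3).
Σ a^n = 1/(1 − a) = -1/329;  first 4 digits = (1, 1, 4, 4)

v_5(a) = 1 ≥ 1, so the series converges in ℤ_5 to 1/(1 − a) = 1/(1 − 330) = -1/329. Expand this rational in ℤ_5: compute digits iteratively via d_i = x_i mod 5, x_{i+1} = (x_i − d_i)/5. The first 4 digits are (1, 1, 4, 4).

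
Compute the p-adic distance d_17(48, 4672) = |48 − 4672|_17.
d_17(48, 4672) = 1/289

Step 1 — x − y = 48 − 4672 = -4624. Step 2 — v_17(-4624) = 2 (factor: -4624 = −(17^2 · 16); the sign does not affect v_p). Step 3 — |x − y|_17 = 17^{-2} = 1/289.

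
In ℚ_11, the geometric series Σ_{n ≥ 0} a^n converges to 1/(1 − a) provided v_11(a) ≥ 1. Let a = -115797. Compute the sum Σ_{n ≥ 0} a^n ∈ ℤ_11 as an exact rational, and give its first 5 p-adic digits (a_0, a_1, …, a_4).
Σ a^n = 1/(1 − a) = 1/115798;  first 5 digits = (1, 0, 0, 1, 3)

v_11(a) = 3 ≥ 1, so the series converges in ℤ_11 to 1/(1 − a) = 1/(1 − (-115797)) = 1/115798. Expand this rational in ℤ_11: compute digits iteratively via d_i = x_i mod 11, x_{i+1} = (x_i − d_i)/11. The first 5 digits are (1, 0, 0, 1, 3).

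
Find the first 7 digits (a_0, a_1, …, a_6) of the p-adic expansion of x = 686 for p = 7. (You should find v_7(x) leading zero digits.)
(a_0, …, a_6) = (0, 0, 0, 2, 0, 0, 0)

v_7(686) = 3, so a_0 = ... = a_2 = 0. Factor out: x = 7^3 · u with u = 2 a unit in ℤ_7. Expand u iteratively via a_{v+i} = u_i mod 7, u_{i+1} = (u_i − a_{v+i})/7:
  u_0 = 2;  a_3 = 2;  u_1 = (u_0 − 2)/7 = 0
  u_1 = 0;  a_4 = 0;  u_2 = (u_1 − 0)/7 = 0
  u_2 = 0;  a_5 = 0;  u_3 = (u_2 − 0)/7 = 0
  u_3 = 0;  a_6 = 0;  u_4 = (u_3 − 0)/7 = 0
Digits: (0, 0, 0, 2, 0, 0, 0).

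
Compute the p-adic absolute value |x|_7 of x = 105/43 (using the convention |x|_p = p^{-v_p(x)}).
|105/43|_7 = 1/7

Step 1 — compute v_7(x) by factoring powers of 7 out of the numerator and denominator: v_7(105/43) = 1. Step 2 — apply |x|_p = p^{-v_p(x)} = 7^{-1} = 1/7.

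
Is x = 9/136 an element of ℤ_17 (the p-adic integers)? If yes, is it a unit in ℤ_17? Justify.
x ∉ ℤ_17 (v_17(x) = -1 < 0)

ℤ_17 = {x ∈ ℚ_17 : v_17(x) ≥ 0} and ℤ_17^× = {x ∈ ℤ_17 : v_17(x) = 0}. Here v_17(9/136) = v_17(num) − v_17(den) = -1; compare against these criteria.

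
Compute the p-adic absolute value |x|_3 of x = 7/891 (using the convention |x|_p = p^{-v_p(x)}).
|7/891|_3 = 81

Step 1 — compute v_3(x) by factoring powers of 3 out of the numerator and denominator: v_3(7/891) = -4. Step 2 — apply |x|_p = p^{-v_p(x)} = 3^{4} = 81.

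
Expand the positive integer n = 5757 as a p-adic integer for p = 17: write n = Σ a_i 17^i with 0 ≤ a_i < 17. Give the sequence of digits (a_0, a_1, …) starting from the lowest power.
(a_0, a_1, …) = (11, 15, 2, 1)

Repeated division by 17 gives the digits low-to-high: 5757 = 11 + 15·17^1 + 2·17^2 + 1·17^3. Digit sequence: (11, 15, 2, 1).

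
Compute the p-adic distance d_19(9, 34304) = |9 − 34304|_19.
d_19(9, 34304) = 1/6859

Step 1 — x − y = 9 − 34304 = -34295. Step 2 — v_19(-34295) = 3 (factor: -34295 = −(19^3 · 5); the sign does not affect v_p). Step 3 — |x − y|_19 = 19^{-3} = 1/6859.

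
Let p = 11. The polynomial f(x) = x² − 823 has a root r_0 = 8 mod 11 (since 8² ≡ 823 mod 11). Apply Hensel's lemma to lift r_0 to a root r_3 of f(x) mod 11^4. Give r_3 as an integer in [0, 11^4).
r_3 = 2362 (mod 14641)

Hensel's recurrence: r_{i+1} = r_i − f(r_i)·(f′(r_i))^{-1} mod 11^{i+2}, with f′(x) = 2x. Iterate:
  r_0 = 8 (mod 11)
  r_1 = 63 (mod 121)
  r_2 = 1031 (mod 1331)
  r_3 = 2362 (mod 14641)
Final: r_3 = 2362, and one checks f(r_3) ≡ 0 mod 11^4.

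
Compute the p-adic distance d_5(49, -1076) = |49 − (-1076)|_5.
d_5(49, -1076) = 1/125

Step 1 — x − y = 49 − (-1076) = 1125. Step 2 — v_5(1125) = 3 (factor: 1125 = (5^3 · 9); the sign does not affect v_p). Step 3 — |x − y|_5 = 5^{-3} = 1/125.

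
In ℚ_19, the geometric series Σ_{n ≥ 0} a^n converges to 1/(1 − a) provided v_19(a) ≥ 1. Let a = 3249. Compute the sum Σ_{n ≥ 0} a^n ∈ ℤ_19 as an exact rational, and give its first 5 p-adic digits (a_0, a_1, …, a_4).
Σ a^n = 1/(1 − a) = -1/3248;  first 5 digits = (1, 0, 9, 0, 5)

v_19(a) = 2 ≥ 1, so the series converges in ℤ_19 to 1/(1 − a) = 1/(1 − 3249) = -1/3248. Expand this rational in ℤ_19: compute digits iteratively via d_i = x_i mod 19, x_{i+1} = (x_i − d_i)/19. The first 5 digits are (1, 0, 9, 0, 5).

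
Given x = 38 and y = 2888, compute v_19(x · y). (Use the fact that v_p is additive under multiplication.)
v_19(109744) = 3

v_p(x) = 1 (factor: 38 = 19^1 · 2); v_p(y) = 2 (factor: 2888 = 19^2 · 8). Additivity: v_p(xy) = v_p(x) + v_p(y) = 1 + 2 = 3. (Direct check: xy = 109744 = 19^3 · (16).)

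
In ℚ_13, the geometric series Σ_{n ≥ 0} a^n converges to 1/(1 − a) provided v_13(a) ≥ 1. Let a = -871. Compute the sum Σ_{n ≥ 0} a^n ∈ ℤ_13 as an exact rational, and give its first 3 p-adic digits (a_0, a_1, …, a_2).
Σ a^n = 1/(1 − a) = 1/872;  first 3 digits = (1, 11, 11)

v_13(a) = 1 ≥ 1, so the series converges in ℤ_13 to 1/(1 − a) = 1/(1 − (-871)) = 1/872. Expand this rational in ℤ_13: compute digits iteratively via d_i = x_i mod 13, x_{i+1} = (x_i − d_i)/13. The first 3 digits are (1, 11, 11).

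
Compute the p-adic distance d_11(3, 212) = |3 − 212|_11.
d_11(3, 212) = 1/11

Step 1 — x − y = 3 − 212 = -209. Step 2 — v_11(-209) = 1 (factor: -209 = −(11^1 · 19); the sign does not affect v_p). Step 3 — |x − y|_11 = 11^{-1} = 1/11.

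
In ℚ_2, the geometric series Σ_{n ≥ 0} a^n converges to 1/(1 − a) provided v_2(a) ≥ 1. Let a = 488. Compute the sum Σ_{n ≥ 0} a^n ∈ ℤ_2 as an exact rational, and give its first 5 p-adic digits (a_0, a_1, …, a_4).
Σ a^n = 1/(1 − a) = -1/487;  first 5 digits = (1, 0, 0, 1, 0)

v_2(a) = 3 ≥ 1, so the series converges in ℤ_2 to 1/(1 − a) = 1/(1 − 488) = -1/487. Expand this rational in ℤ_2: compute digits iteratively via d_i = x_i mod 2, x_{i+1} = (x_i − d_i)/2. The first 5 digits are (1, 0, 0, 1, 0).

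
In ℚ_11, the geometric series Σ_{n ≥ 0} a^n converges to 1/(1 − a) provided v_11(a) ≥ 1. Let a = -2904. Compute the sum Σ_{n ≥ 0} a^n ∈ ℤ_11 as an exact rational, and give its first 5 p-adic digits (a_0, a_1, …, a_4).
Σ a^n = 1/(1 − a) = 1/2905;  first 5 digits = (1, 0, 9, 8, 3)

v_11(a) = 2 ≥ 1, so the series converges in ℤ_11 to 1/(1 − a) = 1/(1 − (-2904)) = 1/2905. Expand this rational in ℤ_11: compute digits iteratively via d_i = x_i mod 11, x_{i+1} = (x_i − d_i)/11. The first 5 digits are (1, 0, 9, 8, 3).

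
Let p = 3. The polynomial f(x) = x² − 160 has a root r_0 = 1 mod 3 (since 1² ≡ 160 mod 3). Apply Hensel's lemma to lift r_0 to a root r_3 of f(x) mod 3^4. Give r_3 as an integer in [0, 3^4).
r_3 = 22 (mod 81)

Hensel's recurrence: r_{i+1} = r_i − f(r_i)·(f′(r_i))^{-1} mod 3^{i+2}, with f′(x) = 2x. Iterate:
  r_0 = 1 (mod 3)
  r_1 = 4 (mod 9)
  r_2 = 22 (mod 27)
  r_3 = 22 (mod 81)
Final: r_3 = 22, and one checks f(r_3) ≡ 0 mod 3^4.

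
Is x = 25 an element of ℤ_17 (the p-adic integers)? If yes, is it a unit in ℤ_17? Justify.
x ∈ ℤ_17^× (unit); v_17(x) = 0

ℤ_17 = {x ∈ ℚ_17 : v_17(x) ≥ 0} and ℤ_17^× = {x ∈ ℤ_17 : v_17(x) = 0}. Here v_17(25) = v_17(num) − v_17(den) = 0; compare against these criteria.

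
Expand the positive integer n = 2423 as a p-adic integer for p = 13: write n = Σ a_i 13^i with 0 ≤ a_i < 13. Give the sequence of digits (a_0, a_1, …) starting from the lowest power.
(a_0, a_1, …) = (5, 4, 1, 1)

Repeated division by 13 gives the digits low-to-high: 2423 = 5 + 4·13^1 + 1·13^2 + 1·13^3. Digit sequence: (5, 4, 1, 1).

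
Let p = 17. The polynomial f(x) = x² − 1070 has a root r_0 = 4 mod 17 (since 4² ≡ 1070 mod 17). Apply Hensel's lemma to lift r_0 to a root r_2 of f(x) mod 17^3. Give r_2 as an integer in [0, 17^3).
r_2 = 1075 (mod 4913)

Hensel's recurrence: r_{i+1} = r_i − f(r_i)·(f′(r_i))^{-1} mod 17^{i+2}, with f′(x) = 2x. Iterate:
  r_0 = 4 (mod 17)
  r_1 = 208 (mod 289)
  r_2 = 1075 (mod 4913)
Final: r_2 = 1075, and one checks f(r_2) ≡ 0 mod 17^3.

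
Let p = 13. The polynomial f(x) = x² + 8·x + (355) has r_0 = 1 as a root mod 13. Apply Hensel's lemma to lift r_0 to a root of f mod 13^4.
r_3 = 12065 (mod 28561)

Hensel: r_{i+1} = r_i − f(r_i)·(f′(r_i))^{-1} mod 13^{i+2}, f′(x) = 2x + 8. Iterate:
  r_0 = 1 (mod 13)
  r_1 = 66 (mod 169)
  r_2 = 1080 (mod 2197)
  r_3 = 12065 (mod 28561)
Final: r = 12065 satisfies f(r) ≡ 0 mod 13^4.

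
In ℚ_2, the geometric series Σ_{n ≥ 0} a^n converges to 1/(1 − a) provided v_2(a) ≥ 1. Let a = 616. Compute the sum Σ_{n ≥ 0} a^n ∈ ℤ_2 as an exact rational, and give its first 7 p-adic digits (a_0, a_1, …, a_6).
Σ a^n = 1/(1 − a) = -1/615;  first 7 digits = (1, 0, 0, 1, 0, 1, 0)

v_2(a) = 3 ≥ 1, so the series converges in ℤ_2 to 1/(1 − a) = 1/(1 − 616) = -1/615. Expand this rational in ℤ_2: compute digits iteratively via d_i = x_i mod 2, x_{i+1} = (x_i − d_i)/2. The first 7 digits are (1, 0, 0, 1, 0, 1, 0).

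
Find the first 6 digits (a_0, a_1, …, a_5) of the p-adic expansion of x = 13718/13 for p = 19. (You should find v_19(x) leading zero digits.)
(a_0, …, a_5) = (0, 0, 0, 6, 7, 4)

v_19(13718/13) = 3, so a_0 = ... = a_2 = 0. Factor out: x = 19^3 · u with u = 2/13 a unit in ℤ_19. Expand u iteratively via a_{v+i} = u_i mod 19, u_{i+1} = (u_i − a_{v+i})/19:
  u_0 = 2/13;  a_3 = 6;  u_1 = (u_0 − 6)/19 = -4/13
  u_1 = -4/13;  a_4 = 7;  u_2 = (u_1 − 7)/19 = -5/13
  u_2 = -5/13;  a_5 = 4;  u_3 = (u_2 − 4)/19 = -3/13
Digits: (0, 0, 0, 6, 7, 4).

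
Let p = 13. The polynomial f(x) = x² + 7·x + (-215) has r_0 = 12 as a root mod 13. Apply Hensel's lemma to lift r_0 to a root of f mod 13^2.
r_1 = 77 (mod 169)

Hensel: r_{i+1} = r_i − f(r_i)·(f′(r_i))^{-1} mod 13^{i+2}, f′(x) = 2x + 7. Iterate:
  r_0 = 12 (mod 13)
  r_1 = 77 (mod 169)
Final: r = 77 satisfies f(r) ≡ 0 mod 13^2.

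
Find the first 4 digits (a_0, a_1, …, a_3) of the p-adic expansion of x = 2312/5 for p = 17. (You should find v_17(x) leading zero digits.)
(a_0, …, a_3) = (0, 0, 5, 10)

v_17(2312/5) = 2, so a_0 = ... = a_1 = 0. Factor out: x = 17^2 · u with u = 8/5 a unit in ℤ_17. Expand u iteratively via a_{v+i} = u_i mod 17, u_{i+1} = (u_i − a_{v+i})/17:
  u_0 = 8/5;  a_2 = 5;  u_1 = (u_0 − 5)/17 = -1/5
  u_1 = -1/5;  a_3 = 10;  u_2 = (u_1 − 10)/17 = -3/5
Digits: (0, 0, 5, 10).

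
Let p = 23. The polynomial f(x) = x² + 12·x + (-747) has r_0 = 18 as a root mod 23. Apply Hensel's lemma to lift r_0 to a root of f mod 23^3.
r_2 = 3031 (mod 12167)

Hensel: r_{i+1} = r_i − f(r_i)·(f′(r_i))^{-1} mod 23^{i+2}, f′(x) = 2x + 12. Iterate:
  r_0 = 18 (mod 23)
  r_1 = 386 (mod 529)
  r_2 = 3031 (mod 12167)
Final: r = 3031 satisfies f(r) ≡ 0 mod 23^3.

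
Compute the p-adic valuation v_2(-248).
v_2(-248) = 3

v_2(n) is the largest exponent k such that 2^k divides n. Factor out: -248 = -2^3 · 31. (Sign doesn't affect v_p.) So v_2(-248) = 3.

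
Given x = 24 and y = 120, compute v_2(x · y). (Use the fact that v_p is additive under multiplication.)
v_2(2880) = 6

v_p(x) = 3 (factor: 24 = 2^3 · 3); v_p(y) = 3 (factor: 120 = 2^3 · 15). Additivity: v_p(xy) = v_p(x) + v_p(y) = 3 + 3 = 6. (Direct check: xy = 2880 = 2^6 · (45).)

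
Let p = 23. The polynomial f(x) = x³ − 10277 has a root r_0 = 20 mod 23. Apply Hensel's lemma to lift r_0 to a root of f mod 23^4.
r_3 = 13682 (mod 279841)

Hensel: r_{i+1} = r_i − f(r_i)/f′(r_i) mod 23^{i+2}, where f′(x) = 3x². Iterate:
  r_0 = 20 (mod 23)
  r_1 = 457 (mod 529)
  r_2 = 1515 (mod 12167)
  r_3 = 13682 (mod 279841)
Final: r = 13682 with f(r) ≡ 0 mod 23^4.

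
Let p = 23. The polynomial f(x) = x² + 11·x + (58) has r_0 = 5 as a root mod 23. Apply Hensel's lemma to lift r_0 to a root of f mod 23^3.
r_2 = 3248 (mod 12167)

Hensel: r_{i+1} = r_i − f(r_i)·(f′(r_i))^{-1} mod 23^{i+2}, f′(x) = 2x + 11. Iterate:
  r_0 = 5 (mod 23)
  r_1 = 74 (mod 529)
  r_2 = 3248 (mod 12167)
Final: r = 3248 satisfies f(r) ≡ 0 mod 23^3.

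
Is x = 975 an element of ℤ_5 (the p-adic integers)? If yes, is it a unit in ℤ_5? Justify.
x ∈ ℤ_5 but not a unit; v_5(x) = 2 > 0

ℤ_5 = {x ∈ ℚ_5 : v_5(x) ≥ 0} and ℤ_5^× = {x ∈ ℤ_5 : v_5(x) = 0}. Here v_5(975) = v_5(num) − v_5(den) = 2; compare against these criteria.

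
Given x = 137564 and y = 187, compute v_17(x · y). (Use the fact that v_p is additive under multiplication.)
v_17(25724468) = 4

v_p(x) = 3 (factor: 137564 = 17^3 · 28); v_p(y) = 1 (factor: 187 = 17^1 · 11). Additivity: v_p(xy) = v_p(x) + v_p(y) = 3 + 1 = 4. (Direct check: xy = 25724468 = 17^4 · (308).)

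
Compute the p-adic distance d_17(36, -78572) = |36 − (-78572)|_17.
d_17(36, -78572) = 1/4913

Step 1 — x − y = 36 − (-78572) = 78608. Step 2 — v_17(78608) = 3 (factor: 78608 = (17^3 · 16); the sign does not affect v_p). Step 3 — |x − y|_17 = 17^{-3} = 1/4913.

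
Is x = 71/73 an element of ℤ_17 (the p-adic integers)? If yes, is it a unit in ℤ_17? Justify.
x ∈ ℤ_17^× (unit); v_17(x) = 0

ℤ_17 = {x ∈ ℚ_17 : v_17(x) ≥ 0} and ℤ_17^× = {x ∈ ℤ_17 : v_17(x) = 0}. Here v_17(71/73) = v_17(num) − v_17(den) = 0; compare against these criteria.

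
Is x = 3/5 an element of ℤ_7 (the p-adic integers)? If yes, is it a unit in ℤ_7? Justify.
x ∈ ℤ_7^× (unit); v_7(x) = 0

ℤ_7 = {x ∈ ℚ_7 : v_7(x) ≥ 0} and ℤ_7^× = {x ∈ ℤ_7 : v_7(x) = 0}. Here v_7(3/5) = v_7(num) − v_7(den) = 0; compare against these criteria.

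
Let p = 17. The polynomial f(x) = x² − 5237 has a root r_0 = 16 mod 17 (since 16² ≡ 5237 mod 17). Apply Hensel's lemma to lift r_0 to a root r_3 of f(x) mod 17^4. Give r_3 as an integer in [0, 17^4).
r_3 = 39286 (mod 83521)

Hensel's recurrence: r_{i+1} = r_i − f(r_i)·(f′(r_i))^{-1} mod 17^{i+2}, with f′(x) = 2x. Iterate:
  r_0 = 16 (mod 17)
  r_1 = 271 (mod 289)
  r_2 = 4895 (mod 4913)
  r_3 = 39286 (mod 83521)
Final: r_3 = 39286, and one checks f(r_3) ≡ 0 mod 17^4.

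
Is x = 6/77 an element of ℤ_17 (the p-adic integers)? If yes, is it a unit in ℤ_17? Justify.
x ∈ ℤ_17^× (unit); v_17(x) = 0

ℤ_17 = {x ∈ ℚ_17 : v_17(x) ≥ 0} and ℤ_17^× = {x ∈ ℤ_17 : v_17(x) = 0}. Here v_17(6/77) = v_17(num) − v_17(den) = 0; compare against these criteria.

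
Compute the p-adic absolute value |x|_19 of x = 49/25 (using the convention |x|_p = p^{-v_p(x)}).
|49/25|_19 = 1

Step 1 — compute v_19(x) by factoring powers of 19 out of the numerator and denominator: v_19(49/25) = 0. Step 2 — apply |x|_p = p^{-v_p(x)} = 19^{0} = 1.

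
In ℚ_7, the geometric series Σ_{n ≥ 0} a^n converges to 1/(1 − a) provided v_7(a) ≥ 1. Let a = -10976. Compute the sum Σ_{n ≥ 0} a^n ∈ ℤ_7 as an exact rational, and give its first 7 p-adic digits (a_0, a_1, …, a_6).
Σ a^n = 1/(1 − a) = 1/10977;  first 7 digits = (1, 0, 0, 3, 2, 6, 1)

v_7(a) = 3 ≥ 1, so the series converges in ℤ_7 to 1/(1 − a) = 1/(1 − (-10976)) = 1/10977. Expand this rational in ℤ_7: compute digits iteratively via d_i = x_i mod 7, x_{i+1} = (x_i − d_i)/7. The first 7 digits are (1, 0, 0, 3, 2, 6, 1).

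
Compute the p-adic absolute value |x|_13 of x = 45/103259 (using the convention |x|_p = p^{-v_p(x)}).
|45/103259|_13 = 2197

Step 1 — compute v_13(x) by factoring powers of 13 out of the numerator and denominator: v_13(45/103259) = -3. Step 2 — apply |x|_p = p^{-v_p(x)} = 13^{3} = 2197.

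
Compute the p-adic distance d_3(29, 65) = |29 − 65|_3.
d_3(29, 65) = 1/9

Step 1 — x − y = 29 − 65 = -36. Step 2 — v_3(-36) = 2 (factor: -36 = −(3^2 · 4); the sign does not affect v_p). Step 3 — |x − y|_3 = 3^{-2} = 1/9.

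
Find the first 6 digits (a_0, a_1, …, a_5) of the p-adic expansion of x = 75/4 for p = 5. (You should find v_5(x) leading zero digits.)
(a_0, …, a_5) = (0, 0, 2, 1, 1, 1)

v_5(75/4) = 2, so a_0 = ... = a_1 = 0. Factor out: x = 5^2 · u with u = 3/4 a unit in ℤ_5. Expand u iteratively via a_{v+i} = u_i mod 5, u_{i+1} = (u_i − a_{v+i})/5:
  u_0 = 3/4;  a_2 = 2;  u_1 = (u_0 − 2)/5 = -1/4
  u_1 = -1/4;  a_3 = 1;  u_2 = (u_1 − 1)/5 = -1/4
  u_2 = -1/4;  a_4 = 1;  u_3 = (u_2 − 1)/5 = -1/4
  u_3 = -1/4;  a_5 = 1;  u_4 = (u_3 − 1)/5 = -1/4
Digits: (0, 0, 2, 1, 1, 1).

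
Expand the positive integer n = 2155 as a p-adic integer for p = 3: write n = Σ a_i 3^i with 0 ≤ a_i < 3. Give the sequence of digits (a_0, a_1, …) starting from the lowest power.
(a_0, a_1, …) = (1, 1, 2, 1, 2, 2, 2)

Repeated division by 3 gives the digits low-to-high: 2155 = 1 + 1·3^1 + 2·3^2 + 1·3^3 + 2·3^4 + 2·3^5 + 2·3^6. Digit sequence: (1, 1, 2, 1, 2, 2, 2).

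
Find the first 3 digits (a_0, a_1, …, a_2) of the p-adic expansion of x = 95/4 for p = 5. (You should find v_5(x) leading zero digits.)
(a_0, …, a_2) = (0, 1, 2)

v_5(95/4) = 1, so a_0 = ... = a_0 = 0. Factor out: x = 5^1 · u with u = 19/4 a unit in ℤ_5. Expand u iteratively via a_{v+i} = u_i mod 5, u_{i+1} = (u_i − a_{v+i})/5:
  u_0 = 19/4;  a_1 = 1;  u_1 = (u_0 − 1)/5 = 3/4
  u_1 = 3/4;  a_2 = 2;  u_2 = (u_1 − 2)/5 = -1/4
Digits: (0, 1, 2).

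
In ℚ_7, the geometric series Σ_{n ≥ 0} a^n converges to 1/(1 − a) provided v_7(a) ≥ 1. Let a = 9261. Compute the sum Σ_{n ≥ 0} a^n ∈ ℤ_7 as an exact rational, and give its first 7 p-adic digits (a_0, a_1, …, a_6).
Σ a^n = 1/(1 − a) = -1/9260;  first 7 digits = (1, 0, 0, 6, 3, 0, 1)

v_7(a) = 3 ≥ 1, so the series converges in ℤ_7 to 1/(1 − a) = 1/(1 − 9261) = -1/9260. Expand this rational in ℤ_7: compute digits iteratively via d_i = x_i mod 7, x_{i+1} = (x_i − d_i)/7. The first 7 digits are (1, 0, 0, 6, 3, 0, 1).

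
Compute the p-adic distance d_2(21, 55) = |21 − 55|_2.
d_2(21, 55) = 1/2

Step 1 — x − y = 21 − 55 = -34. Step 2 — v_2(-34) = 1 (factor: -34 = −(2^1 · 17); the sign does not affect v_p). Step 3 — |x − y|_2 = 2^{-1} = 1/2.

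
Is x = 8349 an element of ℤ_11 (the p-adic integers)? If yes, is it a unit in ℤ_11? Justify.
x ∈ ℤ_11 but not a unit; v_11(x) = 2 > 0

ℤ_11 = {x ∈ ℚ_11 : v_11(x) ≥ 0} and ℤ_11^× = {x ∈ ℤ_11 : v_11(x) = 0}. Here v_11(8349) = v_11(num) − v_11(den) = 2; compare against these criteria.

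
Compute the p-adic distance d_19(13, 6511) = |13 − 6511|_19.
d_19(13, 6511) = 1/361

Step 1 — x − y = 13 − 6511 = -6498. Step 2 — v_19(-6498) = 2 (factor: -6498 = −(19^2 · 18); the sign does not affect v_p). Step 3 — |x − y|_19 = 19^{-2} = 1/361.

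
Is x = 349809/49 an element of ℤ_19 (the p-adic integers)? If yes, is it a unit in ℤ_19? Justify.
x ∈ ℤ_19 but not a unit; v_19(x) = 3 > 0

ℤ_19 = {x ∈ ℚ_19 : v_19(x) ≥ 0} and ℤ_19^× = {x ∈ ℤ_19 : v_19(x) = 0}. Here v_19(349809/49) = v_19(num) − v_19(den) = 3; compare against these criteria.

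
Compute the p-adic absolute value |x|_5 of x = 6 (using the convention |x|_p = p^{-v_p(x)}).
|6|_5 = 1

Step 1 — compute v_5(x) by factoring powers of 5 out of the numerator and denominator: v_5(6) = 0. Step 2 — apply |x|_p = p^{-v_p(x)} = 5^{0} = 1.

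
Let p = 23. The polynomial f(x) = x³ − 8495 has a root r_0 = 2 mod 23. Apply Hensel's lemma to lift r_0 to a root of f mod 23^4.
r_3 = 173031 (mod 279841)

Hensel: r_{i+1} = r_i − f(r_i)/f′(r_i) mod 23^{i+2}, where f′(x) = 3x². Iterate:
  r_0 = 2 (mod 23)
  r_1 = 48 (mod 529)
  r_2 = 2693 (mod 12167)
  r_3 = 173031 (mod 279841)
Final: r = 173031 with f(r) ≡ 0 mod 23^4.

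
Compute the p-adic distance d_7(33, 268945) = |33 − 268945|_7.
d_7(33, 268945) = 1/16807

Step 1 — x − y = 33 − 268945 = -268912. Step 2 — v_7(-268912) = 5 (factor: -268912 = −(7^5 · 16); the sign does not affect v_p). Step 3 — |x − y|_7 = 7^{-5} = 1/16807.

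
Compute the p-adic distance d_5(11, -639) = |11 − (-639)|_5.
d_5(11, -639) = 1/25

Step 1 — x − y = 11 − (-639) = 650. Step 2 — v_5(650) = 2 (factor: 650 = (5^2 · 26); the sign does not affect v_p). Step 3 — |x − y|_5 = 5^{-2} = 1/25.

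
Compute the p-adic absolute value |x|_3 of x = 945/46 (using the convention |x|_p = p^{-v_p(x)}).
|945/46|_3 = 1/27

Step 1 — compute v_3(x) by factoring powers of 3 out of the numerator and denominator: v_3(945/46) = 3. Step 2 — apply |x|_p = p^{-v_p(x)} = 3^{-3} = 1/27.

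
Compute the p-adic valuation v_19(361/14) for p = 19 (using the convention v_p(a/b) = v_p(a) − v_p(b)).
v_19(361/14) = 2

Factor powers of 19 from the numerator and denominator of the reduced fraction: 361 = 19^2 · 1 and 14 = 19^0 · 14. Apply v_p(a/b) = v_p(a) − v_p(b): v_19(361/14) = 2 − 0 = 2.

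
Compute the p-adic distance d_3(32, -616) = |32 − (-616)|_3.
d_3(32, -616) = 1/81

Step 1 — x − y = 32 − (-616) = 648. Step 2 — v_3(648) = 4 (factor: 648 = (3^4 · 8); the sign does not affect v_p). Step 3 — |x − y|_3 = 3^{-4} = 1/81.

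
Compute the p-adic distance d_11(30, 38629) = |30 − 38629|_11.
d_11(30, 38629) = 1/1331

Step 1 — x − y = 30 − 38629 = -38599. Step 2 — v_11(-38599) = 3 (factor: -38599 = −(11^3 · 29); the sign does not affect v_p). Step 3 — |x − y|_11 = 11^{-3} = 1/1331.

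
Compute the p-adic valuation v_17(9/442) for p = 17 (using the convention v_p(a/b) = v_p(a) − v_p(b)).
v_17(9/442) = -1

Factor powers of 17 from the numerator and denominator of the reduced fraction: 9 = 17^0 · 9 and 442 = 17^1 · 26. Apply v_p(a/b) = v_p(a) − v_p(b): v_17(9/442) = 0 − 1 = -1.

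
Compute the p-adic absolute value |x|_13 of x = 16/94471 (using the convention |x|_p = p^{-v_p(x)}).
|16/94471|_13 = 2197

Step 1 — compute v_13(x) by factoring powers of 13 out of the numerator and denominator: v_13(16/94471) = -3. Step 2 — apply |x|_p = p^{-v_p(x)} = 13^{3} = 2197.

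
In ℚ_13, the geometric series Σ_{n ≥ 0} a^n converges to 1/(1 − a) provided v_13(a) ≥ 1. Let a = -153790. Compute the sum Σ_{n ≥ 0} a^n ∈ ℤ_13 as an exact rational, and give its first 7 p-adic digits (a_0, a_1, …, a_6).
Σ a^n = 1/(1 − a) = 1/153791;  first 7 digits = (1, 0, 0, 8, 7, 12, 11)

v_13(a) = 3 ≥ 1, so the series converges in ℤ_13 to 1/(1 − a) = 1/(1 − (-153790)) = 1/153791. Expand this rational in ℤ_13: compute digits iteratively via d_i = x_i mod 13, x_{i+1} = (x_i − d_i)/13. The first 7 digits are (1, 0, 0, 8, 7, 12, 11).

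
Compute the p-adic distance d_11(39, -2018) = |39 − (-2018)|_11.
d_11(39, -2018) = 1/121

Step 1 — x − y = 39 − (-2018) = 2057. Step 2 — v_11(2057) = 2 (factor: 2057 = (11^2 · 17); the sign does not affect v_p). Step 3 — |x − y|_11 = 11^{-2} = 1/121.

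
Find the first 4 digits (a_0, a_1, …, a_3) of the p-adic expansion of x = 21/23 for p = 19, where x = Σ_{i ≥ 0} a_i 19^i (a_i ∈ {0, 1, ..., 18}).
(a_0, …, a_3) = (10, 2, 4, 13)

v_19(21/23) = 0 (numerator and denominator both coprime to 19), so x ∈ ℤ_19^×. Compute digits iteratively via a_i = x_i mod 19, x_{i+1} = (x_i − a_i)/19, with x_0 = x:
  x_0 = 21/23;  a_0 = 10;  x_1 = (x_0 − 10)/19 = -11/23
  x_1 = -11/23;  a_1 = 2;  x_2 = (x_1 − 2)/19 = -3/23
  x_2 = -3/23;  a_2 = 4;  x_3 = (x_2 − 4)/19 = -5/23
  x_3 = -5/23;  a_3 = 13;  x_4 = (x_3 − 13)/19 = -16/23
Digits: (10, 2, 4, 13).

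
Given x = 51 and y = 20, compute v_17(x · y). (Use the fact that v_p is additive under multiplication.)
v_17(1020) = 1

v_p(x) = 1 (factor: 51 = 17^1 · 3); v_p(y) = 0 (factor: 20 = 17^0 · 20). Additivity: v_p(xy) = v_p(x) + v_p(y) = 1 + 0 = 1. (Direct check: xy = 1020 = 17^1 · (60).)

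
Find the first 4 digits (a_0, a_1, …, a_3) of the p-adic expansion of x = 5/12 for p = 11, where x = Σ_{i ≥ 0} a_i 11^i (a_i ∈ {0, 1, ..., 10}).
(a_0, …, a_3) = (5, 6, 4, 6)

v_11(5/12) = 0 (numerator and denominator both coprime to 11), so x ∈ ℤ_11^×. Compute digits iteratively via a_i = x_i mod 11, x_{i+1} = (x_i − a_i)/11, with x_0 = x:
  x_0 = 5/12;  a_0 = 5;  x_1 = (x_0 − 5)/11 = -5/12
  x_1 = -5/12;  a_1 = 6;  x_2 = (x_1 − 6)/11 = -7/12
  x_2 = -7/12;  a_2 = 4;  x_3 = (x_2 − 4)/11 = -5/12
  x_3 = -5/12;  a_3 = 6;  x_4 = (x_3 − 6)/11 = -7/12
Digits: (5, 6, 4, 6).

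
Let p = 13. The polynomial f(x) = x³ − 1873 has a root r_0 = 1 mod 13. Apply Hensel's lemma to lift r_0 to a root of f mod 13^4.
r_3 = 24285 (mod 28561)

Hensel: r_{i+1} = r_i − f(r_i)/f′(r_i) mod 13^{i+2}, where f′(x) = 3x². Iterate:
  r_0 = 1 (mod 13)
  r_1 = 118 (mod 169)
  r_2 = 118 (mod 2197)
  r_3 = 24285 (mod 28561)
Final: r = 24285 with f(r) ≡ 0 mod 13^4.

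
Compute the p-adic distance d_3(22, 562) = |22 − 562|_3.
d_3(22, 562) = 1/27

Step 1 — x − y = 22 − 562 = -540. Step 2 — v_3(-540) = 3 (factor: -540 = −(3^3 · 20); the sign does not affect v_p). Step 3 — |x − y|_3 = 3^{-3} = 1/27.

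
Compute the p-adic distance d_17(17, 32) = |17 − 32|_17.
d_17(17, 32) = 1

Step 1 — x − y = 17 − 32 = -15. Step 2 — v_17(-15) = 0 (factor: -15 = −(17^0 · 15); the sign does not affect v_p). Step 3 — |x − y|_17 = 17^{0} = 1.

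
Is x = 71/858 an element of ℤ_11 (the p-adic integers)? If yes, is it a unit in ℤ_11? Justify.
x ∉ ℤ_11 (v_11(x) = -1 < 0)

ℤ_11 = {x ∈ ℚ_11 : v_11(x) ≥ 0} and ℤ_11^× = {x ∈ ℤ_11 : v_11(x) = 0}. Here v_11(71/858) = v_11(num) − v_11(den) = -1; compare against these criteria.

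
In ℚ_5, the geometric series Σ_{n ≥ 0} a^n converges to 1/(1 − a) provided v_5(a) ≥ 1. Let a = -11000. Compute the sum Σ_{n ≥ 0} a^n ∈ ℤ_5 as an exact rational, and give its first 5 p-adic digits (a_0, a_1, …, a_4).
Σ a^n = 1/(1 − a) = 1/11001;  first 5 digits = (1, 0, 0, 2, 2)

v_5(a) = 3 ≥ 1, so the series converges in ℤ_5 to 1/(1 − a) = 1/(1 − (-11000)) = 1/11001. Expand this rational in ℤ_5: compute digits iteratively via d_i = x_i mod 5, x_{i+1} = (x_i − d_i)/5. The first 5 digits are (1, 0, 0, 2, 2).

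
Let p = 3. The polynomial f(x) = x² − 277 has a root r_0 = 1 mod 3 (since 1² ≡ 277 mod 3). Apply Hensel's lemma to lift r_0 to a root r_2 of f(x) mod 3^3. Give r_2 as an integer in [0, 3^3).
r_2 = 13 (mod 27)

Hensel's recurrence: r_{i+1} = r_i − f(r_i)·(f′(r_i))^{-1} mod 3^{i+2}, with f′(x) = 2x. Iterate:
  r_0 = 1 (mod 3)
  r_1 = 4 (mod 9)
  r_2 = 13 (mod 27)
Final: r_2 = 13, and one checks f(r_2) ≡ 0 mod 3^3.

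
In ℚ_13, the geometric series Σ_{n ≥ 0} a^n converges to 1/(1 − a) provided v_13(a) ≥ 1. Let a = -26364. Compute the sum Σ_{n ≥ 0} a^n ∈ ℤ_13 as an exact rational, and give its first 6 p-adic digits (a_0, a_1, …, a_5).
Σ a^n = 1/(1 − a) = 1/26365;  first 6 digits = (1, 0, 0, 1, 12, 12)

v_13(a) = 3 ≥ 1, so the series converges in ℤ_13 to 1/(1 − a) = 1/(1 − (-26364)) = 1/26365. Expand this rational in ℤ_13: compute digits iteratively via d_i = x_i mod 13, x_{i+1} = (x_i − d_i)/13. The first 6 digits are (1, 0, 0, 1, 12, 12).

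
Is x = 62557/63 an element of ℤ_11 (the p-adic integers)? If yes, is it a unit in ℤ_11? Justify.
x ∈ ℤ_11 but not a unit; v_11(x) = 3 > 0

ℤ_11 = {x ∈ ℚ_11 : v_11(x) ≥ 0} and ℤ_11^× = {x ∈ ℤ_11 : v_11(x) = 0}. Here v_11(62557/63) = v_11(num) − v_11(den) = 3; compare against these criteria.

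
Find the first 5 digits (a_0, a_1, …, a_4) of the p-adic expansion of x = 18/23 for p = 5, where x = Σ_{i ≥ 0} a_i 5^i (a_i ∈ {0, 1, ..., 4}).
(a_0, …, a_4) = (1, 3, 2, 1, 1)

v_5(18/23) = 0 (numerator and denominator both coprime to 5), so x ∈ ℤ_5^×. Compute digits iteratively via a_i = x_i mod 5, x_{i+1} = (x_i − a_i)/5, with x_0 = x:
  x_0 = 18/23;  a_0 = 1;  x_1 = (x_0 − 1)/5 = -1/23
  x_1 = -1/23;  a_1 = 3;  x_2 = (x_1 − 3)/5 = -14/23
  x_2 = -14/23;  a_2 = 2;  x_3 = (x_2 − 2)/5 = -12/23
  x_3 = -12/23;  a_3 = 1;  x_4 = (x_3 − 1)/5 = -7/23
  x_4 = -7/23;  a_4 = 1;  x_5 = (x_4 − 1)/5 = -6/23
Digits: (1, 3, 2, 1, 1).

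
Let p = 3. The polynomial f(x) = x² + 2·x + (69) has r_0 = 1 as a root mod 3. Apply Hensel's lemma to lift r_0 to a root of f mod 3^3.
r_2 = 10 (mod 27)

Hensel: r_{i+1} = r_i − f(r_i)·(f′(r_i))^{-1} mod 3^{i+2}, f′(x) = 2x + 2. Iterate:
  r_0 = 1 (mod 3)
  r_1 = 1 (mod 9)
  r_2 = 10 (mod 27)
Final: r = 10 satisfies f(r) ≡ 0 mod 3^3.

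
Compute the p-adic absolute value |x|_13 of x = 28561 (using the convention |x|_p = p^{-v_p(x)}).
|28561|_13 = 1/28561

Step 1 — compute v_13(x) by factoring powers of 13 out of the numerator and denominator: v_13(28561) = 4. Step 2 — apply |x|_p = p^{-v_p(x)} = 13^{-4} = 1/28561.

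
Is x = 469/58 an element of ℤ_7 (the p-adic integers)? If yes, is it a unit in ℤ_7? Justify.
x ∈ ℤ_7 but not a unit; v_7(x) = 1 > 0

ℤ_7 = {x ∈ ℚ_7 : v_7(x) ≥ 0} and ℤ_7^× = {x ∈ ℤ_7 : v_7(x) = 0}. Here v_7(469/58) = v_7(num) − v_7(den) = 1; compare against these criteria.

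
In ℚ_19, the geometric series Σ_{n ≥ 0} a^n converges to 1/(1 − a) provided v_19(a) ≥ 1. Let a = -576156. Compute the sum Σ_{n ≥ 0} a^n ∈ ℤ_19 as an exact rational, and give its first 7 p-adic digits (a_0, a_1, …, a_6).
Σ a^n = 1/(1 − a) = 1/576157;  first 7 digits = (1, 0, 0, 11, 14, 18, 6)

v_19(a) = 3 ≥ 1, so the series converges in ℤ_19 to 1/(1 − a) = 1/(1 − (-576156)) = 1/576157. Expand this rational in ℤ_19: compute digits iteratively via d_i = x_i mod 19, x_{i+1} = (x_i − d_i)/19. The first 7 digits are (1, 0, 0, 11, 14, 18, 6).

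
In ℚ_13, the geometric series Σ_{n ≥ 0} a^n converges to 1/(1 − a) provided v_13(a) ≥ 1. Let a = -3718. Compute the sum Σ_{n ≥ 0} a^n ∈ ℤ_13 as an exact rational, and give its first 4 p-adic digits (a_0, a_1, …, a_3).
Σ a^n = 1/(1 − a) = 1/3719;  first 4 digits = (1, 0, 4, 11)

v_13(a) = 2 ≥ 1, so the series converges in ℤ_13 to 1/(1 − a) = 1/(1 − (-3718)) = 1/3719. Expand this rational in ℤ_13: compute digits iteratively via d_i = x_i mod 13, x_{i+1} = (x_i − d_i)/13. The first 4 digits are (1, 0, 4, 11).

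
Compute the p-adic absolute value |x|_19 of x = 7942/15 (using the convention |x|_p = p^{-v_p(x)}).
|7942/15|_19 = 1/361

Step 1 — compute v_19(x) by factoring powers of 19 out of the numerator and denominator: v_19(7942/15) = 2. Step 2 — apply |x|_p = p^{-v_p(x)} = 19^{-2} = 1/361.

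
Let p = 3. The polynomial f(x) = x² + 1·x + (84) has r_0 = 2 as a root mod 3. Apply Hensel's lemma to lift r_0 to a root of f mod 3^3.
r_2 = 11 (mod 27)

Hensel: r_{i+1} = r_i − f(r_i)·(f′(r_i))^{-1} mod 3^{i+2}, f′(x) = 2x + 1. Iterate:
  r_0 = 2 (mod 3)
  r_1 = 2 (mod 9)
  r_2 = 11 (mod 27)
Final: r = 11 satisfies f(r) ≡ 0 mod 3^3.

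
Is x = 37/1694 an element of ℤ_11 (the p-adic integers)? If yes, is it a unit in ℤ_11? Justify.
x ∉ ℤ_11 (v_11(x) = -2 < 0)

ℤ_11 = {x ∈ ℚ_11 : v_11(x) ≥ 0} and ℤ_11^× = {x ∈ ℤ_11 : v_11(x) = 0}. Here v_11(37/1694) = v_11(num) − v_11(den) = -2; compare against these criteria.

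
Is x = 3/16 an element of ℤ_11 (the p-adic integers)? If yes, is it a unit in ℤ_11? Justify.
x ∈ ℤ_11^× (unit); v_11(x) = 0

ℤ_11 = {x ∈ ℚ_11 : v_11(x) ≥ 0} and ℤ_11^× = {x ∈ ℤ_11 : v_11(x) = 0}. Here v_11(3/16) = v_11(num) − v_11(den) = 0; compare against these criteria.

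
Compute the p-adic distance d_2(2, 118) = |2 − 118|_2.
d_2(2, 118) = 1/4

Step 1 — x − y = 2 − 118 = -116. Step 2 — v_2(-116) = 2 (factor: -116 = −(2^2 · 29); the sign does not affect v_p). Step 3 — |x − y|_2 = 2^{-2} = 1/4.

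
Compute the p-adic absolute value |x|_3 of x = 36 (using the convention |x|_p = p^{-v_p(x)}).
|36|_3 = 1/9

Step 1 — compute v_3(x) by factoring powers of 3 out of the numerator and denominator: v_3(36) = 2. Step 2 — apply |x|_p = p^{-v_p(x)} = 3^{-2} = 1/9.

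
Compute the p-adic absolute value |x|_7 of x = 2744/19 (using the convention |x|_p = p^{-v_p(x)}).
|2744/19|_7 = 1/343

Step 1 — compute v_7(x) by factoring powers of 7 out of the numerator and denominator: v_7(2744/19) = 3. Step 2 — apply |x|_p = p^{-v_p(x)} = 7^{-3} = 1/343.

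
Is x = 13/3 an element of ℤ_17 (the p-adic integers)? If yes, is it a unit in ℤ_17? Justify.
x ∈ ℤ_17^× (unit); v_17(x) = 0

ℤ_17 = {x ∈ ℚ_17 : v_17(x) ≥ 0} and ℤ_17^× = {x ∈ ℤ_17 : v_17(x) = 0}. Here v_17(13/3) = v_17(num) − v_17(den) = 0; compare against these criteria.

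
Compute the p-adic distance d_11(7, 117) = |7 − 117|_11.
d_11(7, 117) = 1/11

Step 1 — x − y = 7 − 117 = -110. Step 2 — v_11(-110) = 1 (factor: -110 = −(11^1 · 10); the sign does not affect v_p). Step 3 — |x − y|_11 = 11^{-1} = 1/11.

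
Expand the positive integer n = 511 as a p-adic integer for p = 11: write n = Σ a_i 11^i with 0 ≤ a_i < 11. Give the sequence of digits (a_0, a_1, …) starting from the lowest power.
(a_0, a_1, …) = (5, 2, 4)

Repeated division by 11 gives the digits low-to-high: 511 = 5 + 2·11^1 + 4·11^2. Digit sequence: (5, 2, 4).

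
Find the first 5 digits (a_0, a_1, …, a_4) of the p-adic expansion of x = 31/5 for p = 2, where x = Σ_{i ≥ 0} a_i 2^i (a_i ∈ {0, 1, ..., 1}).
(a_0, …, a_4) = (1, 1, 0, 0, 1)

v_2(31/5) = 0 (numerator and denominator both coprime to 2), so x ∈ ℤ_2^×. Compute digits iteratively via a_i = x_i mod 2, x_{i+1} = (x_i − a_i)/2, with x_0 = x:
  x_0 = 31/5;  a_0 = 1;  x_1 = (x_0 − 1)/2 = 13/5
  x_1 = 13/5;  a_1 = 1;  x_2 = (x_1 − 1)/2 = 4/5
  x_2 = 4/5;  a_2 = 0;  x_3 = (x_2 − 0)/2 = 2/5
  x_3 = 2/5;  a_3 = 0;  x_4 = (x_3 − 0)/2 = 1/5
  x_4 = 1/5;  a_4 = 1;  x_5 = (x_4 − 1)/2 = -2/5
Digits: (1, 1, 0, 0, 1).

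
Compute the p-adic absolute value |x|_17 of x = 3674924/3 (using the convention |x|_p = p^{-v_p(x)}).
|3674924/3|_17 = 1/83521

Step 1 — compute v_17(x) by factoring powers of 17 out of the numerator and denominator: v_17(3674924/3) = 4. Step 2 — apply |x|_p = p^{-v_p(x)} = 17^{-4} = 1/83521.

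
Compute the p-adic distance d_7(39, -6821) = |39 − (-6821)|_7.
d_7(39, -6821) = 1/343

Step 1 — x − y = 39 − (-6821) = 6860. Step 2 — v_7(6860) = 3 (factor: 6860 = (7^3 · 20); the sign does not affect v_p). Step 3 — |x − y|_7 = 7^{-3} = 1/343.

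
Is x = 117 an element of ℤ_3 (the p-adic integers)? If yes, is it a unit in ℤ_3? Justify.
x ∈ ℤ_3 but not a unit; v_3(x) = 2 > 0

ℤ_3 = {x ∈ ℚ_3 : v_3(x) ≥ 0} and ℤ_3^× = {x ∈ ℤ_3 : v_3(x) = 0}. Here v_3(117) = v_3(num) − v_3(den) = 2; compare against these criteria.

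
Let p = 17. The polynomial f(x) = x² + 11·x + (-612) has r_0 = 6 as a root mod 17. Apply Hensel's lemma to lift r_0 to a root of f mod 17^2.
r_1 = 91 (mod 289)

Hensel: r_{i+1} = r_i − f(r_i)·(f′(r_i))^{-1} mod 17^{i+2}, f′(x) = 2x + 11. Iterate:
  r_0 = 6 (mod 17)
  r_1 = 91 (mod 289)
Final: r = 91 satisfies f(r) ≡ 0 mod 17^2.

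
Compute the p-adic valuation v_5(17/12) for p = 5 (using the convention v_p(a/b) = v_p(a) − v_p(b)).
v_5(17/12) = 0

Factor powers of 5 from the numerator and denominator of the reduced fraction: 17 = 5^0 · 17 and 12 = 5^0 · 12. Apply v_p(a/b) = v_p(a) − v_p(b): v_5(17/12) = 0 − 0 = 0.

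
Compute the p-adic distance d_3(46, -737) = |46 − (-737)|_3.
d_3(46, -737) = 1/27

Step 1 — x − y = 46 − (-737) = 783. Step 2 — v_3(783) = 3 (factor: 783 = (3^3 · 29); the sign does not affect v_p). Step 3 — |x − y|_3 = 3^{-3} = 1/27.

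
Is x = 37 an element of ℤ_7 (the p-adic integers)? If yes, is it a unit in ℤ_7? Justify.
x ∈ ℤ_7^× (unit); v_7(x) = 0

ℤ_7 = {x ∈ ℚ_7 : v_7(x) ≥ 0} and ℤ_7^× = {x ∈ ℤ_7 : v_7(x) = 0}. Here v_7(37) = v_7(num) − v_7(den) = 0; compare against these criteria.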